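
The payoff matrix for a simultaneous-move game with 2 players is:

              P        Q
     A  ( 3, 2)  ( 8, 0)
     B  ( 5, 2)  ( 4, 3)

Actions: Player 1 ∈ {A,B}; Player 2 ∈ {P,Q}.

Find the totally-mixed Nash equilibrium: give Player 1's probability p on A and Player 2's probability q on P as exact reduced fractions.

P1 indiff ⇒ q·3+(1-q)·8 = q·5+(1-q)·4 ⇒ q(-2) = (1-q)(-4) ⇒ q = 2/3
P2 indiff ⇒ p·2+(1-p)·2 = p·0+(1-p)·3 ⇒ p(2) = (1-p)(1) ⇒ p = 1/3

(p,q) = (1/3, 2/3)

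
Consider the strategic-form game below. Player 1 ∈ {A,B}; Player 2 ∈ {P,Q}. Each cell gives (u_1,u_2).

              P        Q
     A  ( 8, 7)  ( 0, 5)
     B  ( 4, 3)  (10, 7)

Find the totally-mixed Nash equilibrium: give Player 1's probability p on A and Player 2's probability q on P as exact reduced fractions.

p=2/3, q=5/7

P1 indiff ⇒ q·8+(1-q)·0 = q·4+(1-q)·10 ⇒ q(4) = (1-q)(10) ⇒ q = 5/7
P2 indiff ⇒ p·7+(1-p)·3 = p·5+(1-p)·7 ⇒ p(2) = (1-p)(4) ⇒ p = 2/3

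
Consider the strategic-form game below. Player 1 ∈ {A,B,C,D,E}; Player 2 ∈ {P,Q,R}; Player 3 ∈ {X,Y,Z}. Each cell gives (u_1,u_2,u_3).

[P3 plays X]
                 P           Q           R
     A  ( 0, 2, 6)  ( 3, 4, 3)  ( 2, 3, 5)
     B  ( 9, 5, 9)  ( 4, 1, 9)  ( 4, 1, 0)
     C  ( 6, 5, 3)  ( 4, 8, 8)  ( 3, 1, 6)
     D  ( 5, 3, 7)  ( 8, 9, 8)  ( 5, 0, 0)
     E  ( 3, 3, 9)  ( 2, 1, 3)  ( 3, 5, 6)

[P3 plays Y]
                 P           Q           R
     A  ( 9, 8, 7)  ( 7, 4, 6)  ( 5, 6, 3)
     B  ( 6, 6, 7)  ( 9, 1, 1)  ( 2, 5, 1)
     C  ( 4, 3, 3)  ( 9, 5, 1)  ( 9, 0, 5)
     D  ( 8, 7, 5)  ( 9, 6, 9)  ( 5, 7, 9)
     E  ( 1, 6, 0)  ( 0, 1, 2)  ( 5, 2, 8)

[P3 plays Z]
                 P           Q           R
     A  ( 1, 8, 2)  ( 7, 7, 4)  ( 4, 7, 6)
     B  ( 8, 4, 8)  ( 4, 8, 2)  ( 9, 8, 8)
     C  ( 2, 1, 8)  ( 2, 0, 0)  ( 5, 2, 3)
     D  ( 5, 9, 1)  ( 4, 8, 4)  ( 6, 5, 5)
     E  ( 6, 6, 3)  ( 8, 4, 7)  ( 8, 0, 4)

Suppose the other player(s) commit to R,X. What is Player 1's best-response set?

argmax u_1 = {D}

u_1(A vs R,X) = 2
u_1(B vs R,X) = 4
u_1(C vs R,X) = 3
u_1(D vs R,X) = 5
u_1(E vs R,X) = 3
max payoff 5 at {D}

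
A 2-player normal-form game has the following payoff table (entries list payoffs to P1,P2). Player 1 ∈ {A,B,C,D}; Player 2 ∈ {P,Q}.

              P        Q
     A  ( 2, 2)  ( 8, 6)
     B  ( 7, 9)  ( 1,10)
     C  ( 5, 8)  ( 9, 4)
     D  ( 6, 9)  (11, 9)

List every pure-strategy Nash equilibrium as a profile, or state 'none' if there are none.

(A,P): not NE [P1→B gives 7>2; P2→Q gives 6>2]
(A,Q): not NE [P1→D gives 11>8]
(B,P): not NE [P2→Q gives 10>9]
(B,Q): not NE [P1→D gives 11>1]
(C,P): not NE [P1→B gives 7>5]
(C,Q): not NE [P1→D gives 11>9; P2→P gives 8>4]
(D,P): not NE [P1→B gives 7>6]
(D,Q): NE

Nash profiles: (D,Q)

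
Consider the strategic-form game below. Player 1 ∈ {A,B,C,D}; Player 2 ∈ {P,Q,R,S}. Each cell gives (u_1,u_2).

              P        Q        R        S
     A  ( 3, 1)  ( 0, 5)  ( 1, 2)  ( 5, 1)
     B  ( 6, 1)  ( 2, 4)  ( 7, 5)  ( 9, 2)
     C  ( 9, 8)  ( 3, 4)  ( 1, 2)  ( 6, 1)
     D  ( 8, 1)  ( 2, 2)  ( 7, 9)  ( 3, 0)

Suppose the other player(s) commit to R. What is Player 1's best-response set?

u_1(A vs R) = 1
u_1(B vs R) = 7
u_1(C vs R) = 1
u_1(D vs R) = 7
max payoff 7 at {B,D}

argmax u_1 = {B,D}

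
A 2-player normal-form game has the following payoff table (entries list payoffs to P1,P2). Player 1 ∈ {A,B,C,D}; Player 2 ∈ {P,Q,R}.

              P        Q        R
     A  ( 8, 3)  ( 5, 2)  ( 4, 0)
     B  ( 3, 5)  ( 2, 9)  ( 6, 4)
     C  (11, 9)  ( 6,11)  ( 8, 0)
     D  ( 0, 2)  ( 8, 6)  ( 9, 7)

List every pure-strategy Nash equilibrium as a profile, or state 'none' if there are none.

PSNE = {(D,R)}

(A,P): not NE [P1→C gives 11>8]
(A,Q): not NE [P1→D gives 8>5; P2→P gives 3>2]
(A,R): not NE [P1→D gives 9>4; P2→P gives 3>0]
(B,P): not NE [P1→C gives 11>3; P2→Q gives 9>5]
(B,Q): not NE [P1→D gives 8>2]
(B,R): not NE [P1→D gives 9>6; P2→Q gives 9>4]
(C,P): not NE [P2→Q gives 11>9]
(C,Q): not NE [P1→D gives 8>6]
(C,R): not NE [P1→D gives 9>8; P2→Q gives 11>0]
(D,P): not NE [P1→C gives 11>0; P2→R gives 7>2]
(D,Q): not NE [P2→R gives 7>6]
(D,R): NE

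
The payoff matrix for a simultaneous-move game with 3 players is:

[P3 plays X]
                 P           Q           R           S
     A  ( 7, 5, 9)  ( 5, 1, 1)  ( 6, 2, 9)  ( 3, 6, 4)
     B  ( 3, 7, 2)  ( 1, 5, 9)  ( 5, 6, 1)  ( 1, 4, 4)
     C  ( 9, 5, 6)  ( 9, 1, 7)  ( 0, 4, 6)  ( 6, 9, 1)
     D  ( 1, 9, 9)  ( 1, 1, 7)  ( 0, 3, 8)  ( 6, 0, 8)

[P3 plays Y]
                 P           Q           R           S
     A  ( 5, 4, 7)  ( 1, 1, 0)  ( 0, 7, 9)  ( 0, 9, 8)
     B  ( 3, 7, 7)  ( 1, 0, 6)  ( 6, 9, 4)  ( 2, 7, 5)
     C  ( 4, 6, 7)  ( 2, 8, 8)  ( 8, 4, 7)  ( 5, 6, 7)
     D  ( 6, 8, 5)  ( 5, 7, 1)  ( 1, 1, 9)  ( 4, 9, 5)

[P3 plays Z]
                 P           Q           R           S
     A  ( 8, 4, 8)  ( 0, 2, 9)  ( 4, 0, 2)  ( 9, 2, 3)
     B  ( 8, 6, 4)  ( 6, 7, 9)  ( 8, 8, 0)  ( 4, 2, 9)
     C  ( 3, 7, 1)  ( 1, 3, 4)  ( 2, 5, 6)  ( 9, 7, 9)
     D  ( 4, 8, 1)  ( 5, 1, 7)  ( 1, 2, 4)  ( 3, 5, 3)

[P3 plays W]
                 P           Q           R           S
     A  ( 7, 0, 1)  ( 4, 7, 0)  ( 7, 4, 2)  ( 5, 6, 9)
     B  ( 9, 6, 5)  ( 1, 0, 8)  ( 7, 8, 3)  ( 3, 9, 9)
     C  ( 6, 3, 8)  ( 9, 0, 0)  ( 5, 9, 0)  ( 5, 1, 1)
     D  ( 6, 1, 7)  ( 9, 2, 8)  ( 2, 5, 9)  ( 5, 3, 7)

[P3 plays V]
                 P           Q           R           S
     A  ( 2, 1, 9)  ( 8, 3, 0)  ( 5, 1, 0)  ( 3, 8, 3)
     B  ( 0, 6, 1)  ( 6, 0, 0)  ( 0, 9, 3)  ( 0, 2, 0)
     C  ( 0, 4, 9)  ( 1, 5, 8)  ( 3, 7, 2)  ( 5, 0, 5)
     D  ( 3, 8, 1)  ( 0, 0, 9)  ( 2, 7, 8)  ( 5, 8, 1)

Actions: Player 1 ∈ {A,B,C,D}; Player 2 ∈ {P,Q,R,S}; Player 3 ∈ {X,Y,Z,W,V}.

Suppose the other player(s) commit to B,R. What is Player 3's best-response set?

argmax u_3 = {Y}

u_3(X vs B,R) = 1
u_3(Y vs B,R) = 4
u_3(Z vs B,R) = 0
u_3(W vs B,R) = 3
u_3(V vs B,R) = 3
max payoff 4 at {Y}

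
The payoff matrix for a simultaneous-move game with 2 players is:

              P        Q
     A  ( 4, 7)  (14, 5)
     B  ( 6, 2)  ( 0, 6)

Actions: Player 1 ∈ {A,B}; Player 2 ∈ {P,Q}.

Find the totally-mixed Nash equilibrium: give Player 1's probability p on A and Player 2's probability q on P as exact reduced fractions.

P1 indiff ⇒ q·4+(1-q)·14 = q·6+(1-q)·0 ⇒ q(-2) = (1-q)(-14) ⇒ q = 7/8
P2 indiff ⇒ p·7+(1-p)·2 = p·5+(1-p)·6 ⇒ p(2) = (1-p)(4) ⇒ p = 2/3

p=2/3, q=7/8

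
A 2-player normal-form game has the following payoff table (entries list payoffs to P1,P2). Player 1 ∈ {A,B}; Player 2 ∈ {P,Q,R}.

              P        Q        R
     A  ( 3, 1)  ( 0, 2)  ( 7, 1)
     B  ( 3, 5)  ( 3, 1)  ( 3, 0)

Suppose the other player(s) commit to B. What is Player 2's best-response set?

u_2(P vs B) = 5
u_2(Q vs B) = 1
u_2(R vs B) = 0
max payoff 5 at {P}

BR_2 = {P}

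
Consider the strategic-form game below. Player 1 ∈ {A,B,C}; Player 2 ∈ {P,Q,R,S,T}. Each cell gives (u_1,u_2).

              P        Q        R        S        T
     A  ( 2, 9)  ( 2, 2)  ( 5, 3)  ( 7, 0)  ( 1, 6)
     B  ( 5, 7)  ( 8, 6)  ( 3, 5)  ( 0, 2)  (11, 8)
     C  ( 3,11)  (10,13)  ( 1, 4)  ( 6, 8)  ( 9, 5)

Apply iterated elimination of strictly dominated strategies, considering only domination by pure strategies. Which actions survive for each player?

Remaining: P1:{B,C} P2:{P,Q,T}

P2 drop R (P beats it: A:9>3 B:7>5 C:11>4)
P2 drop S (P beats it: A:9>0 B:7>2 C:11>8)
P1 drop A (B beats it: P:5>2 Q:8>2 T:11>1)
P1→{B,C} P2→{P,Q,T}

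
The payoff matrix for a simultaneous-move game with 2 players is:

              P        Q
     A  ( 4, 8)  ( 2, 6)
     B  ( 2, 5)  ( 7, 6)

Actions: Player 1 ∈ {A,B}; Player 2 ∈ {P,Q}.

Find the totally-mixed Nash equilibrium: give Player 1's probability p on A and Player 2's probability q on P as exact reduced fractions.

P1 indiff ⇒ q·4+(1-q)·2 = q·2+(1-q)·7 ⇒ q(2) = (1-q)(5) ⇒ q = 5/7
P2 indiff ⇒ p·8+(1-p)·5 = p·6+(1-p)·6 ⇒ p(2) = (1-p)(1) ⇒ p = 1/3

p=1/3, q=5/7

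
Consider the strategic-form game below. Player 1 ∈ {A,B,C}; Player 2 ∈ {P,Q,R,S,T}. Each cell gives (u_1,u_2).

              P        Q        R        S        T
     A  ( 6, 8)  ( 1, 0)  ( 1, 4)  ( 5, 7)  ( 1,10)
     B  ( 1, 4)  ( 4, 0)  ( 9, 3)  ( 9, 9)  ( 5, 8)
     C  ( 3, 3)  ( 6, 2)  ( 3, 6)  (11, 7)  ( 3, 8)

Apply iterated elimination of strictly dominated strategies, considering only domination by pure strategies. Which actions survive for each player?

P2 drop P (T beats it: A:10>8 B:8>4 C:8>3)
P1 drop A (B beats it: Q:4>1 R:9>1 S:9>5 T:5>1)
P2 drop Q (R beats it: B:3>0 C:6>2)
P2 drop R (S beats it: B:9>3 C:7>6)
P1→{B,C} P2→{S,T}

Remaining: P1:{B,C} P2:{S,T}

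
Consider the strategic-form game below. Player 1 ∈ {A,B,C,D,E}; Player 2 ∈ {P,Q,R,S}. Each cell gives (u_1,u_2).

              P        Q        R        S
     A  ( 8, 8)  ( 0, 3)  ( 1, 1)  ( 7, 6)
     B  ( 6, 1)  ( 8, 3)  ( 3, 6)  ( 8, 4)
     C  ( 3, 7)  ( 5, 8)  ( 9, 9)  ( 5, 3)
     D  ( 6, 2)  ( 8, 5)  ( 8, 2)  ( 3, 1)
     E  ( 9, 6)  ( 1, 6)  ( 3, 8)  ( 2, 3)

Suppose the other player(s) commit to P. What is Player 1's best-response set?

u_1(A vs P) = 8
u_1(B vs P) = 6
u_1(C vs P) = 3
u_1(D vs P) = 6
u_1(E vs P) = 9
max payoff 9 at {E}

argmax u_1 = {E}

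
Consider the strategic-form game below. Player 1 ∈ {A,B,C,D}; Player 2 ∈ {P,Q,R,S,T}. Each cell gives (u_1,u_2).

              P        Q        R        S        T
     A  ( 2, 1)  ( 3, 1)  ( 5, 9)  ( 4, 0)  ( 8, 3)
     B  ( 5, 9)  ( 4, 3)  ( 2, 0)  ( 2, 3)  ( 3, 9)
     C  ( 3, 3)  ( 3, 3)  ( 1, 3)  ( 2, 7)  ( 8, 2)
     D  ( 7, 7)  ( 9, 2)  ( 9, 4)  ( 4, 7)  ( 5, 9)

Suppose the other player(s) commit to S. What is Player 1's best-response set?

u_1(A vs S) = 4
u_1(B vs S) = 2
u_1(C vs S) = 2
u_1(D vs S) = 4
max payoff 4 at {A,D}

P1 best: {A,D}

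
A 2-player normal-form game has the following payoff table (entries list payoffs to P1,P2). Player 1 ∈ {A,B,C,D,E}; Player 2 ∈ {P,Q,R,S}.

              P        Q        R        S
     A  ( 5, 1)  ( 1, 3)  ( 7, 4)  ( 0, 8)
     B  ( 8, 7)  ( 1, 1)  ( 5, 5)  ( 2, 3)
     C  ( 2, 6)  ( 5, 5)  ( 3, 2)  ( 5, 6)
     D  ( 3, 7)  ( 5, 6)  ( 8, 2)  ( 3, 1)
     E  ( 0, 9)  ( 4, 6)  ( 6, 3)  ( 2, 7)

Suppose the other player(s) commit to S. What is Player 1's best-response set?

argmax u_1 = {C}

u_1(A vs S) = 0
u_1(B vs S) = 2
u_1(C vs S) = 5
u_1(D vs S) = 3
u_1(E vs S) = 2
max payoff 5 at {C}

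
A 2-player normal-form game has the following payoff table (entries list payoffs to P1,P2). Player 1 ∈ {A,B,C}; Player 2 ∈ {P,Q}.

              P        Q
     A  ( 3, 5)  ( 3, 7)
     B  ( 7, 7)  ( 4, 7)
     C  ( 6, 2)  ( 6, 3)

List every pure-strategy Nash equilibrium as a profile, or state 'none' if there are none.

(A,P): not NE [P1→B gives 7>3; P2→Q gives 7>5]
(A,Q): not NE [P1→C gives 6>3]
(B,P): NE
(B,Q): not NE [P1→C gives 6>4]
(C,P): not NE [P1→B gives 7>6; P2→Q gives 3>2]
(C,Q): NE

Nash profiles: (B,P), (C,Q)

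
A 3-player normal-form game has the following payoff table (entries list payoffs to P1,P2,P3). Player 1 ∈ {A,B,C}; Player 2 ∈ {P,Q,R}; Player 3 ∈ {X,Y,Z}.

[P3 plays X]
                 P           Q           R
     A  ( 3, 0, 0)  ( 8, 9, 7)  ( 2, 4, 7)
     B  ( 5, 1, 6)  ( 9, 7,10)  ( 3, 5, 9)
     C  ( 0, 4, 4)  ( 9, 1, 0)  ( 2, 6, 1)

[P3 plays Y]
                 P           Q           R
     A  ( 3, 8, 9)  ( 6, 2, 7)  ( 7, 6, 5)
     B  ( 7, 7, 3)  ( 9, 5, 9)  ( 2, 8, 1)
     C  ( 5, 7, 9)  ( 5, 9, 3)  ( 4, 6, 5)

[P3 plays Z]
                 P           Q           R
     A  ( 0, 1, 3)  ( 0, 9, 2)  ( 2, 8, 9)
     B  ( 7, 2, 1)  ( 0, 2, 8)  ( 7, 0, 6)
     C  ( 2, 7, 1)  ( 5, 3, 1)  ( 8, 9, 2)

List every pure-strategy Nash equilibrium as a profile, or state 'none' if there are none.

Nash profiles: (B,Q,X)

(A,P,X): not NE [P1→B gives 5>3; P2→Q gives 9>0; P3→Y gives 9>0]
(A,P,Y): not NE [P1→B gives 7>3]
(A,P,Z): not NE [P1→B gives 7>0; P2→Q gives 9>1; P3→Y gives 9>3]
(A,Q,X): not NE [P1→C gives 9>8]
(A,Q,Y): not NE [P1→B gives 9>6; P2→P gives 8>2]
(A,Q,Z): not NE [P1→C gives 5>0; P3→Y gives 7>2]
(A,R,X): not NE [P1→B gives 3>2; P2→Q gives 9>4; P3→Z gives 9>7]
(A,R,Y): not NE [P2→P gives 8>6; P3→Z gives 9>5]
(A,R,Z): not NE [P1→C gives 8>2; P2→Q gives 9>8]
(B,P,X): not NE [P2→Q gives 7>1]
(B,P,Y): not NE [P2→R gives 8>7; P3→X gives 6>3]
(B,P,Z): not NE [P3→X gives 6>1]
(B,Q,X): NE
(B,Q,Y): not NE [P2→R gives 8>5; P3→X gives 10>9]
(B,Q,Z): not NE [P1→C gives 5>0; P3→X gives 10>8]
(B,R,X): not NE [P2→Q gives 7>5]
(B,R,Y): not NE [P1→A gives 7>2; P3→X gives 9>1]
(B,R,Z): not NE [P1→C gives 8>7; P2→Q gives 2>0; P3→X gives 9>6]
(C,P,X): not NE [P1→B gives 5>0; P2→R gives 6>4; P3→Y gives 9>4]
(C,P,Y): not NE [P1→B gives 7>5; P2→Q gives 9>7]
(C,P,Z): not NE [P1→B gives 7>2; P2→R gives 9>7; P3→Y gives 9>1]
(C,Q,X): not NE [P2→R gives 6>1; P3→Y gives 3>0]
(C,Q,Y): not NE [P1→B gives 9>5]
(C,Q,Z): not NE [P2→R gives 9>3; P3→Y gives 3>1]
(C,R,X): not NE [P1→B gives 3>2; P3→Y gives 5>1]
(C,R,Y): not NE [P1→A gives 7>4; P2→Q gives 9>6]
(C,R,Z): not NE [P3→Y gives 5>2]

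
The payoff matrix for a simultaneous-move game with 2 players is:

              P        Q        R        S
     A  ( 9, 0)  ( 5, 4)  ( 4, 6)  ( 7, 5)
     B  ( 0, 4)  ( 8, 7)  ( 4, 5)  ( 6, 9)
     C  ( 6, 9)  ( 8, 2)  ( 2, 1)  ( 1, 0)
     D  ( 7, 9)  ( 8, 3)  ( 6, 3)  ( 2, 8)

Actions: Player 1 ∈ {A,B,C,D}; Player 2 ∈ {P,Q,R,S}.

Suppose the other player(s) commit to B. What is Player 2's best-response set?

u_2(P vs B) = 4
u_2(Q vs B) = 7
u_2(R vs B) = 5
u_2(S vs B) = 9
max payoff 9 at {S}

P2 best: {S}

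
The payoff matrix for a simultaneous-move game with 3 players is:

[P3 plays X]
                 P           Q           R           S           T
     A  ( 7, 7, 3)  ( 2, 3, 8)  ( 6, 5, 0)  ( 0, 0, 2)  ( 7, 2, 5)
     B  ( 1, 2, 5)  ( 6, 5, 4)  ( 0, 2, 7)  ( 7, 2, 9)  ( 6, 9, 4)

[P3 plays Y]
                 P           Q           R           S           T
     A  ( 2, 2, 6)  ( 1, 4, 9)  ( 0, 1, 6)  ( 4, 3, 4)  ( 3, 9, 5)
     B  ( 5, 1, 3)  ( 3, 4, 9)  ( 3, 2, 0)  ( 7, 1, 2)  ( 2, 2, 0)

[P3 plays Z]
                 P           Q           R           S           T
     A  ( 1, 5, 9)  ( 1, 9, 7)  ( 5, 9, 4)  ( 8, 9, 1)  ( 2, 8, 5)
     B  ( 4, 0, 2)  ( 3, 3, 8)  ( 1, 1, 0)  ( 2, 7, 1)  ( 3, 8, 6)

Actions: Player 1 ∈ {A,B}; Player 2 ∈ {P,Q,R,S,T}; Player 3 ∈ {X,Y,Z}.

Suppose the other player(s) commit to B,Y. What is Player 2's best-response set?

u_2(P vs B,Y) = 1
u_2(Q vs B,Y) = 4
u_2(R vs B,Y) = 2
u_2(S vs B,Y) = 1
u_2(T vs B,Y) = 2
max payoff 4 at {Q}

P2 best: {Q}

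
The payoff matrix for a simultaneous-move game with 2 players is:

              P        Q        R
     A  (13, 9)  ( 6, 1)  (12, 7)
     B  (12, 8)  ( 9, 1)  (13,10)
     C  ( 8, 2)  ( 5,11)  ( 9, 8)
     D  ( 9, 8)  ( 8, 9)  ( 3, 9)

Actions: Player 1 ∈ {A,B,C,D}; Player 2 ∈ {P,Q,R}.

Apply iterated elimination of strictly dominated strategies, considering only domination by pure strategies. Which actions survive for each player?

P1 drop C (A beats it: P:13>8 Q:6>5 R:12>9)
P1 drop D (B beats it: P:12>9 Q:9>8 R:13>3)
P2 drop Q (P beats it: A:9>1 B:8>1)
P1→{A,B} P2→{P,R}

Remaining: P1:{A,B} P2:{P,R}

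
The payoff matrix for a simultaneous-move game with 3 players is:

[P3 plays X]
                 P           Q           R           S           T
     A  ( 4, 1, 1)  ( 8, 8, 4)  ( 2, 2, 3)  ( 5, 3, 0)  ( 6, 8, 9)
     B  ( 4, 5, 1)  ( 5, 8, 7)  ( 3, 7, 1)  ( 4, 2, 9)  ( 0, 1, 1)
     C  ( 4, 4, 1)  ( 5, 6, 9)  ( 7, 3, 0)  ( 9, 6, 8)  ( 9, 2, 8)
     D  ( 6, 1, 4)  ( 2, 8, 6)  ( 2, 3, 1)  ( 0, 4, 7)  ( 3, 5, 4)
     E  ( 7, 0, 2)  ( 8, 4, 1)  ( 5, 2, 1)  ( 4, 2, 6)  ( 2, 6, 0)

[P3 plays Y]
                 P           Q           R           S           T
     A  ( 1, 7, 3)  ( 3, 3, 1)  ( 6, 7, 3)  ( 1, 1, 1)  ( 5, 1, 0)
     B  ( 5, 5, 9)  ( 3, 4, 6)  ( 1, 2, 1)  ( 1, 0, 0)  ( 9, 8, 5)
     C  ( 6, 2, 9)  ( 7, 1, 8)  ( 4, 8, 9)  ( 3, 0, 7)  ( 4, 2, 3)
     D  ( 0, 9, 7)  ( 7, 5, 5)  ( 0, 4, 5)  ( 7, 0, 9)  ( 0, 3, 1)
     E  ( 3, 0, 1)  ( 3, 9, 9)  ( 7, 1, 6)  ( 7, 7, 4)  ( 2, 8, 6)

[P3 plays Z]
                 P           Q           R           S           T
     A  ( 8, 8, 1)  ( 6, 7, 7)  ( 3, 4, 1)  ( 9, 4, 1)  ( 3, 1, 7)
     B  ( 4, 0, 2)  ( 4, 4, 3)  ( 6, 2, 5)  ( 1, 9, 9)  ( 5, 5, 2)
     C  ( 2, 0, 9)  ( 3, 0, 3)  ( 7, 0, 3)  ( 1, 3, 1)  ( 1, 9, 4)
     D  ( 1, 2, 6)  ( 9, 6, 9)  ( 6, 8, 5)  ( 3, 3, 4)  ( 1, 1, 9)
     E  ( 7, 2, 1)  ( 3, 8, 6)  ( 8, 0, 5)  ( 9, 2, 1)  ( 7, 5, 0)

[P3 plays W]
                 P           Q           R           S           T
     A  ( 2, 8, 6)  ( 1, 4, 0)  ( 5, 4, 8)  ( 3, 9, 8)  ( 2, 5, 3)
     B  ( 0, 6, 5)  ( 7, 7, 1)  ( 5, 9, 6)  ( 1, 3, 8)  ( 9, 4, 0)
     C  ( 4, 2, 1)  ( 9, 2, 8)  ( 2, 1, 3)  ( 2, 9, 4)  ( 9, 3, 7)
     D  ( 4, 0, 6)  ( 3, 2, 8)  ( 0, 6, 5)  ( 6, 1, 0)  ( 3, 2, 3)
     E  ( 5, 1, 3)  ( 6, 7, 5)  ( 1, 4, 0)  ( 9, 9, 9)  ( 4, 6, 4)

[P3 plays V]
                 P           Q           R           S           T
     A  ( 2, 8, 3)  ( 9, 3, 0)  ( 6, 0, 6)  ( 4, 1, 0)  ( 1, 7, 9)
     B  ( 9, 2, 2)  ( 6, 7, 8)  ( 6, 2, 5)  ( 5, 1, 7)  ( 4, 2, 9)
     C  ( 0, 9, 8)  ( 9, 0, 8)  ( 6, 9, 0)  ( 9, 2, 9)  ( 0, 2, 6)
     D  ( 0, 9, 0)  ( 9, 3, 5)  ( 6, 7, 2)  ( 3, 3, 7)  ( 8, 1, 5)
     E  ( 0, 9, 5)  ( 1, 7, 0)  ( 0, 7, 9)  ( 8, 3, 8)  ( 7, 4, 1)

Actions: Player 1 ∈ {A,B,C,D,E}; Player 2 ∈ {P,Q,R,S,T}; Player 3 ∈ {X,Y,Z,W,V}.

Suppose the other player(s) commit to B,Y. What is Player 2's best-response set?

u_2(P vs B,Y) = 5
u_2(Q vs B,Y) = 4
u_2(R vs B,Y) = 2
u_2(S vs B,Y) = 0
u_2(T vs B,Y) = 8
max payoff 8 at {T}

argmax u_2 = {T}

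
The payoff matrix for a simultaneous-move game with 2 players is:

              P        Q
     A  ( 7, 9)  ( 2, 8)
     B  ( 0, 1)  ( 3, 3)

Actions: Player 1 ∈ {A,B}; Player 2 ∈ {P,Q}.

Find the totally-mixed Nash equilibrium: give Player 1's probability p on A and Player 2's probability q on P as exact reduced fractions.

P1 mixes 2/3 on A; P2 mixes 1/8 on P

P1 indiff ⇒ q·7+(1-q)·2 = q·0+(1-q)·3 ⇒ q(7) = (1-q)(1) ⇒ q = 1/8
P2 indiff ⇒ p·9+(1-p)·1 = p·8+(1-p)·3 ⇒ p(1) = (1-p)(2) ⇒ p = 2/3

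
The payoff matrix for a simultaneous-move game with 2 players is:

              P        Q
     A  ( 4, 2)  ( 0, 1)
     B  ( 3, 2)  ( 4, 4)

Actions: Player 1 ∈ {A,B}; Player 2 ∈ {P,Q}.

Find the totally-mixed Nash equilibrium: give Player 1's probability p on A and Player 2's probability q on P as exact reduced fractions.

(p,q) = (2/3, 4/5)

P1 indiff ⇒ q·4+(1-q)·0 = q·3+(1-q)·4 ⇒ q(1) = (1-q)(4) ⇒ q = 4/5
P2 indiff ⇒ p·2+(1-p)·2 = p·1+(1-p)·4 ⇒ p(1) = (1-p)(2) ⇒ p = 2/3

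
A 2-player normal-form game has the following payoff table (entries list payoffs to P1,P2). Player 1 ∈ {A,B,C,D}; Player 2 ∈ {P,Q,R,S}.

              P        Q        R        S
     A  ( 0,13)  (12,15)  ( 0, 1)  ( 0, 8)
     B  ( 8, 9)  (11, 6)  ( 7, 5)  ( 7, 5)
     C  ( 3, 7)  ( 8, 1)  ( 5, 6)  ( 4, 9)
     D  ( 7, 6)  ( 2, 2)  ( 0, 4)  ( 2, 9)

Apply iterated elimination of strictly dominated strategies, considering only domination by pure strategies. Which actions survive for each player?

P1 drop C (B beats it: P:8>3 Q:11>8 R:7>5 S:7>4)
P1 drop D (B beats it: P:8>7 Q:11>2 R:7>0 S:7>2)
P2 drop R (P beats it: A:13>1 B:9>5)
P2 drop S (P beats it: A:13>8 B:9>5)
P1→{A,B} P2→{P,Q}

IESDS → P1:{A,B} P2:{P,Q}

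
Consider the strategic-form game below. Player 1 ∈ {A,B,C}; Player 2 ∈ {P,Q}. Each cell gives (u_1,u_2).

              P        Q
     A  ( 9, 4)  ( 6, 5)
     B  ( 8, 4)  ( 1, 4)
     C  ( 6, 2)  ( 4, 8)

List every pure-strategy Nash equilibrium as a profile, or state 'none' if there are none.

NE set: (A,Q)

(A,P): not NE [P2→Q gives 5>4]
(A,Q): NE
(B,P): not NE [P1→A gives 9>8]
(B,Q): not NE [P1→A gives 6>1]
(C,P): not NE [P1→A gives 9>6; P2→Q gives 8>2]
(C,Q): not NE [P1→A gives 6>4]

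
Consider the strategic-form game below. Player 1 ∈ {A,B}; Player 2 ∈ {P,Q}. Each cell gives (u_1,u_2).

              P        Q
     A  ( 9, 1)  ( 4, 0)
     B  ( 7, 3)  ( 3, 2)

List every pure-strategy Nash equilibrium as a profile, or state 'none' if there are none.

PSNE = {(A,P)}

(A,P): NE
(A,Q): not NE [P2→P gives 1>0]
(B,P): not NE [P1→A gives 9>7]
(B,Q): not NE [P1→A gives 4>3; P2→P gives 3>2]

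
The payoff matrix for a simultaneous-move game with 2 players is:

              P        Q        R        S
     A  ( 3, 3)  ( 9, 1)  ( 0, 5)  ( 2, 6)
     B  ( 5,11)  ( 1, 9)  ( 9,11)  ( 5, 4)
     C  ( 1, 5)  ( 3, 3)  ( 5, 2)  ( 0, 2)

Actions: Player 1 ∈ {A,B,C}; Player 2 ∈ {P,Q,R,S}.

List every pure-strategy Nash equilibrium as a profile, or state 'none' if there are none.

(A,P): not NE [P1→B gives 5>3; P2→S gives 6>3]
(A,Q): not NE [P2→S gives 6>1]
(A,R): not NE [P1→B gives 9>0; P2→S gives 6>5]
(A,S): not NE [P1→B gives 5>2]
(B,P): NE
(B,Q): not NE [P1→A gives 9>1; P2→R gives 11>9]
(B,R): NE
(B,S): not NE [P2→R gives 11>4]
(C,P): not NE [P1→B gives 5>1]
(C,Q): not NE [P1→A gives 9>3; P2→P gives 5>3]
(C,R): not NE [P1→B gives 9>5; P2→P gives 5>2]
(C,S): not NE [P1→B gives 5>0; P2→P gives 5>2]

Nash profiles: (B,P), (B,R)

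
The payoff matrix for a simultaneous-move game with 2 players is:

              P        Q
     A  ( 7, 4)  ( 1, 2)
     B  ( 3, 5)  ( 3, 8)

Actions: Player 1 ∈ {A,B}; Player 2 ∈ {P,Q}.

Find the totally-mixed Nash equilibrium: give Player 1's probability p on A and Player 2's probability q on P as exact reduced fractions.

(p,q) = (3/5, 1/3)

P1 indiff ⇒ q·7+(1-q)·1 = q·3+(1-q)·3 ⇒ q(4) = (1-q)(2) ⇒ q = 1/3
P2 indiff ⇒ p·4+(1-p)·5 = p·2+(1-p)·8 ⇒ p(2) = (1-p)(3) ⇒ p = 3/5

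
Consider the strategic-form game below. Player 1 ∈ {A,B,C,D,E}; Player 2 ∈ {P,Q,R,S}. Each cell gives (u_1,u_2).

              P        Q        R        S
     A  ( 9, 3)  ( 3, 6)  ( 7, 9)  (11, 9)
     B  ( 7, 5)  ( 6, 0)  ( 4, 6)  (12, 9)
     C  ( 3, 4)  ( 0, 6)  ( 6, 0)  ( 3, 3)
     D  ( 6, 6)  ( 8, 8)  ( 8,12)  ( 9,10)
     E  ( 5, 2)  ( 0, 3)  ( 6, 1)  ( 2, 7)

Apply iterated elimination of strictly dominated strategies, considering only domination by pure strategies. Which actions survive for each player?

P1 drop C (A beats it: P:9>3 Q:3>0 R:7>6 S:11>3)
P1 drop E (A beats it: P:9>5 Q:3>0 R:7>6 S:11>2)
P2 drop P (R beats it: A:9>3 B:6>5 D:12>6)
P2 drop Q (R beats it: A:9>6 B:6>0 D:12>8)
P1→{A,B,D} P2→{R,S}

Survivors P1:{A,B,D} P2:{R,S}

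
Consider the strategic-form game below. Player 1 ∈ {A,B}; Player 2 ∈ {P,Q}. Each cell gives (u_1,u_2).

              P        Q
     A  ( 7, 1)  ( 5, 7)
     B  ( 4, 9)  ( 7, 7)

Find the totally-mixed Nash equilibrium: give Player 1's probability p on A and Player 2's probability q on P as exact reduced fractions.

P1 indiff ⇒ q·7+(1-q)·5 = q·4+(1-q)·7 ⇒ q(3) = (1-q)(2) ⇒ q = 2/5
P2 indiff ⇒ p·1+(1-p)·9 = p·7+(1-p)·7 ⇒ p(-6) = (1-p)(-2) ⇒ p = 1/4

P1 mixes 1/4 on A; P2 mixes 2/5 on P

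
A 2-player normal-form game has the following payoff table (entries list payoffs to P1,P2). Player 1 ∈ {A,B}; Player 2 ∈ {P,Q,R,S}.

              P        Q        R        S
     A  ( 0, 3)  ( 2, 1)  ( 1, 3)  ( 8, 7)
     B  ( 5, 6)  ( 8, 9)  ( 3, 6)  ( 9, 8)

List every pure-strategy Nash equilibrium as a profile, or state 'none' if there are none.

(A,P): not NE [P1→B gives 5>0; P2→S gives 7>3]
(A,Q): not NE [P1→B gives 8>2; P2→S gives 7>1]
(A,R): not NE [P1→B gives 3>1; P2→S gives 7>3]
(A,S): not NE [P1→B gives 9>8]
(B,P): not NE [P2→Q gives 9>6]
(B,Q): NE
(B,R): not NE [P2→Q gives 9>6]
(B,S): not NE [P2→Q gives 9>8]

NE set: (B,Q)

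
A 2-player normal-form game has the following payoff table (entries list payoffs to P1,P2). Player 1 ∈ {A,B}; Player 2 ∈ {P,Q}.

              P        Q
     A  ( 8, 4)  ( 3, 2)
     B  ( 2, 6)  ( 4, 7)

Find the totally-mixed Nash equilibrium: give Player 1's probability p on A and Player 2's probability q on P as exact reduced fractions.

P1 indiff ⇒ q·8+(1-q)·3 = q·2+(1-q)·4 ⇒ q(6) = (1-q)(1) ⇒ q = 1/7
P2 indiff ⇒ p·4+(1-p)·6 = p·2+(1-p)·7 ⇒ p(2) = (1-p)(1) ⇒ p = 1/3

P1 mixes 1/3 on A; P2 mixes 1/7 on P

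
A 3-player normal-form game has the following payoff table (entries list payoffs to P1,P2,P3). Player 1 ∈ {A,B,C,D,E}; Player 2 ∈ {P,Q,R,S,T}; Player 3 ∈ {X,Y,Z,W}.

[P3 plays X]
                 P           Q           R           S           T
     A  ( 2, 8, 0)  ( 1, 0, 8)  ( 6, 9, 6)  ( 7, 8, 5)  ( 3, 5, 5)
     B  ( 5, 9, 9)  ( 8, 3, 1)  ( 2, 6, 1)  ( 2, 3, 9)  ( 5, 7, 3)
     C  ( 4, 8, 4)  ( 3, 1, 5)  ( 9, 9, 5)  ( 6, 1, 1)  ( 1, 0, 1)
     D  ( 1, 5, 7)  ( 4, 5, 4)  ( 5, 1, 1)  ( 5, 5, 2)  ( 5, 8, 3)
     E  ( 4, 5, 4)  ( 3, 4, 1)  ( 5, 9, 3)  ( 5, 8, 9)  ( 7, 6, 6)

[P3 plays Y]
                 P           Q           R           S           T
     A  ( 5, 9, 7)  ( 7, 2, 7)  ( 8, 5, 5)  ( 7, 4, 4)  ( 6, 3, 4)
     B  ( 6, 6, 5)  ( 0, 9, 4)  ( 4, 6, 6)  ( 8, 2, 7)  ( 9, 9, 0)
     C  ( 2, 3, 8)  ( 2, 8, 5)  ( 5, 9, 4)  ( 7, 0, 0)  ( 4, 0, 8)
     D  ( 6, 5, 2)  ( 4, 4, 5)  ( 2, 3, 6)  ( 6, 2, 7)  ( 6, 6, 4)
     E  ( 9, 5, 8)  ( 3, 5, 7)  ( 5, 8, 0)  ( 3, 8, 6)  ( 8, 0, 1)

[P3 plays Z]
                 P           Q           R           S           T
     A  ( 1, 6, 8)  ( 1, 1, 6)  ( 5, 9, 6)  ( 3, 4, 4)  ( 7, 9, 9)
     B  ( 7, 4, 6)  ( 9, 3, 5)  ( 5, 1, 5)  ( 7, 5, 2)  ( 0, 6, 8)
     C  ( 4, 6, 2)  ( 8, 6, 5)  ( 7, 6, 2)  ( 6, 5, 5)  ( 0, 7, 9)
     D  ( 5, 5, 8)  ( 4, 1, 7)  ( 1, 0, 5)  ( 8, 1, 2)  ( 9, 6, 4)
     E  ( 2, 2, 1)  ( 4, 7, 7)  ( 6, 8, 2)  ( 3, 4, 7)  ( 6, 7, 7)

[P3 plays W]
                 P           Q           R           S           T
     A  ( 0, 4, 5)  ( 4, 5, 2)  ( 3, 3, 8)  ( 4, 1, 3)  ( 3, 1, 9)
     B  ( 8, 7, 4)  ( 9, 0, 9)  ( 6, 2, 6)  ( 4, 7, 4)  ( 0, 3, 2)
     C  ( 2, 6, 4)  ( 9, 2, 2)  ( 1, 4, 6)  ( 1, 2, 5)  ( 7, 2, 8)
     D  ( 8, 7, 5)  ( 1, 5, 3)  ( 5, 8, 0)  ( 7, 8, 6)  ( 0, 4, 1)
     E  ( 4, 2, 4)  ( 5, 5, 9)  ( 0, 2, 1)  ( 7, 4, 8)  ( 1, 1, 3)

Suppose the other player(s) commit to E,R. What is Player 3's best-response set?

u_3(X vs E,R) = 3
u_3(Y vs E,R) = 0
u_3(Z vs E,R) = 2
u_3(W vs E,R) = 1
max payoff 3 at {X}

argmax u_3 = {X}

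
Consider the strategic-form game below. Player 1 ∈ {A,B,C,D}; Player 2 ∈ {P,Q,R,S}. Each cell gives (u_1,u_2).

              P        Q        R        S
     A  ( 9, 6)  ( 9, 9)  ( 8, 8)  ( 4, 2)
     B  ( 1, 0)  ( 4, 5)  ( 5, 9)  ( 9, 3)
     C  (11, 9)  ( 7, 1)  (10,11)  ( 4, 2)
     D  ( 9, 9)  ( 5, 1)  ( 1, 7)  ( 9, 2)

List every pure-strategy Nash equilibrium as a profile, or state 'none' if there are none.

(A,P): not NE [P1→C gives 11>9; P2→Q gives 9>6]
(A,Q): NE
(A,R): not NE [P1→C gives 10>8; P2→Q gives 9>8]
(A,S): not NE [P1→D gives 9>4; P2→Q gives 9>2]
(B,P): not NE [P1→C gives 11>1; P2→R gives 9>0]
(B,Q): not NE [P1→A gives 9>4; P2→R gives 9>5]
(B,R): not NE [P1→C gives 10>5]
(B,S): not NE [P2→R gives 9>3]
(C,P): not NE [P2→R gives 11>9]
(C,Q): not NE [P1→A gives 9>7; P2→R gives 11>1]
(C,R): NE
(C,S): not NE [P1→D gives 9>4; P2→R gives 11>2]
(D,P): not NE [P1→C gives 11>9]
(D,Q): not NE [P1→A gives 9>5; P2→P gives 9>1]
(D,R): not NE [P1→C gives 10>1; P2→P gives 9>7]
(D,S): not NE [P2→P gives 9>2]

PSNE = {(A,Q), (C,R)}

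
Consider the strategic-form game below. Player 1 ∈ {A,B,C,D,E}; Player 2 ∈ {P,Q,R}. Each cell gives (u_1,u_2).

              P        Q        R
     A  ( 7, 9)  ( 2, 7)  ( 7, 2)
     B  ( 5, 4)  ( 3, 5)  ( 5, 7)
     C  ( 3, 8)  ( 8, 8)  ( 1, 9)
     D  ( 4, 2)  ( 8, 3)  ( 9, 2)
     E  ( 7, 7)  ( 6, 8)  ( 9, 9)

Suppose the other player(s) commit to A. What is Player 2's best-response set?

u_2(P vs A) = 9
u_2(Q vs A) = 7
u_2(R vs A) = 2
max payoff 9 at {P}

BR_2 = {P}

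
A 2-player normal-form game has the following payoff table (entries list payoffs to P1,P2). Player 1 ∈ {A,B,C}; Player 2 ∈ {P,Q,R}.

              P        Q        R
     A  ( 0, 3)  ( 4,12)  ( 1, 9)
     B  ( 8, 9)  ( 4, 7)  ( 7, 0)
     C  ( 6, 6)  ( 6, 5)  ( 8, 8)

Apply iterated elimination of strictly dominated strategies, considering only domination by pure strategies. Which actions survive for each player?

P1 drop A (C beats it: P:6>0 Q:6>4 R:8>1)
P2 drop Q (P beats it: B:9>7 C:6>5)
P1→{B,C} P2→{P,R}

IESDS → P1:{B,C} P2:{P,R}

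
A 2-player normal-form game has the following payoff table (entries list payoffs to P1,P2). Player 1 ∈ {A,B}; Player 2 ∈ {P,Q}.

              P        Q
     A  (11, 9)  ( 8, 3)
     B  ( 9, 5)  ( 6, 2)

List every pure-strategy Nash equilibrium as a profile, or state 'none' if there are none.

(A,P): NE
(A,Q): not NE [P2→P gives 9>3]
(B,P): not NE [P1→A gives 11>9]
(B,Q): not NE [P1→A gives 8>6; P2→P gives 5>2]

PSNE = {(A,P)}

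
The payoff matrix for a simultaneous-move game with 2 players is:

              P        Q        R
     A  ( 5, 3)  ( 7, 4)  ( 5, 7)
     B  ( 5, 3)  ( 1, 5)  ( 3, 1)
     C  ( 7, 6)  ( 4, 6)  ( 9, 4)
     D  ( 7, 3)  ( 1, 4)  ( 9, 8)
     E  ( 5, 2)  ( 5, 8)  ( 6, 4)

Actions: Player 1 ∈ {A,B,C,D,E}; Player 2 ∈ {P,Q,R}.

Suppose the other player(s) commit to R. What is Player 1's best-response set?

P1 best: {C,D}

u_1(A vs R) = 5
u_1(B vs R) = 3
u_1(C vs R) = 9
u_1(D vs R) = 9
u_1(E vs R) = 6
max payoff 9 at {C,D}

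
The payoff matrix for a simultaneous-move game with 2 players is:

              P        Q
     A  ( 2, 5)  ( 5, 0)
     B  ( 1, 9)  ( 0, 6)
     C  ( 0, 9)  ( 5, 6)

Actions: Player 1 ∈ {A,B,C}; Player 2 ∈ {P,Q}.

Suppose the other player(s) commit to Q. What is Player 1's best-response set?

u_1(A vs Q) = 5
u_1(B vs Q) = 0
u_1(C vs Q) = 5
max payoff 5 at {A,C}

argmax u_1 = {A,C}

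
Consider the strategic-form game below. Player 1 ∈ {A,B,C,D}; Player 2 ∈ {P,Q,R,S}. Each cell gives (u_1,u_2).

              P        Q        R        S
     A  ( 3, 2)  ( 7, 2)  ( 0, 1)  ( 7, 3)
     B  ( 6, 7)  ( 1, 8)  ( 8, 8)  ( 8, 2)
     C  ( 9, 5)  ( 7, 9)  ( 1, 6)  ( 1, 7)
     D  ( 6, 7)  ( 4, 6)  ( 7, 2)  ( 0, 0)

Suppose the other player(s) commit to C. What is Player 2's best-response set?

argmax u_2 = {Q}

u_2(P vs C) = 5
u_2(Q vs C) = 9
u_2(R vs C) = 6
u_2(S vs C) = 7
max payoff 9 at {Q}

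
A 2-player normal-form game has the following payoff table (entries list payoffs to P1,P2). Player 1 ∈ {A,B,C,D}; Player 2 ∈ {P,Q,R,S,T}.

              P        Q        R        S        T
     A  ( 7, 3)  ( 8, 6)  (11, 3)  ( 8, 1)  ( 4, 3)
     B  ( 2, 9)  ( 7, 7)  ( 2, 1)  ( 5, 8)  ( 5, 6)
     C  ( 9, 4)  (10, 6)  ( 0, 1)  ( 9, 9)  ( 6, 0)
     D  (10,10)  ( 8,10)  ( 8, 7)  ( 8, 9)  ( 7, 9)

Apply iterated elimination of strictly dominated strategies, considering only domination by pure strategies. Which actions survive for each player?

P1 drop B (D beats it: P:10>2 Q:8>7 R:8>2 S:8>5 T:7>5)
P2 drop R (Q beats it: A:6>3 C:6>1 D:10>7)
P1 drop A (C beats it: P:9>7 Q:10>8 S:9>8 T:6>4)
P2 drop T (P beats it: C:4>0 D:10>9)
P1→{C,D} P2→{P,Q,S}

IESDS → P1:{C,D} P2:{P,Q,S}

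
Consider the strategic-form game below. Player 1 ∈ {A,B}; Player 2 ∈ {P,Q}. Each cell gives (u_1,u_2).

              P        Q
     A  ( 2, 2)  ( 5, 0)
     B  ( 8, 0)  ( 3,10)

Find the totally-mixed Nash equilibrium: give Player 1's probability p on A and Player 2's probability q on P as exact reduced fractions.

P1 indiff ⇒ q·2+(1-q)·5 = q·8+(1-q)·3 ⇒ q(-6) = (1-q)(-2) ⇒ q = 1/4
P2 indiff ⇒ p·2+(1-p)·0 = p·0+(1-p)·10 ⇒ p(2) = (1-p)(10) ⇒ p = 5/6

p=5/6, q=1/4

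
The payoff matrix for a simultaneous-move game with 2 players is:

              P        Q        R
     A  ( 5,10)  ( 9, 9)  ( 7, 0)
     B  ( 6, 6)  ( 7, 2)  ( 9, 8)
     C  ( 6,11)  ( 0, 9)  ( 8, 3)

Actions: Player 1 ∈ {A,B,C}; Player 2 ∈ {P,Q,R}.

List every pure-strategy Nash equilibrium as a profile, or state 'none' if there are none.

(A,P): not NE [P1→C gives 6>5]
(A,Q): not NE [P2→P gives 10>9]
(A,R): not NE [P1→B gives 9>7; P2→P gives 10>0]
(B,P): not NE [P2→R gives 8>6]
(B,Q): not NE [P1→A gives 9>7; P2→R gives 8>2]
(B,R): NE
(C,P): NE
(C,Q): not NE [P1→A gives 9>0; P2→P gives 11>9]
(C,R): not NE [P1→B gives 9>8; P2→P gives 11>3]

PSNE = {(B,R), (C,P)}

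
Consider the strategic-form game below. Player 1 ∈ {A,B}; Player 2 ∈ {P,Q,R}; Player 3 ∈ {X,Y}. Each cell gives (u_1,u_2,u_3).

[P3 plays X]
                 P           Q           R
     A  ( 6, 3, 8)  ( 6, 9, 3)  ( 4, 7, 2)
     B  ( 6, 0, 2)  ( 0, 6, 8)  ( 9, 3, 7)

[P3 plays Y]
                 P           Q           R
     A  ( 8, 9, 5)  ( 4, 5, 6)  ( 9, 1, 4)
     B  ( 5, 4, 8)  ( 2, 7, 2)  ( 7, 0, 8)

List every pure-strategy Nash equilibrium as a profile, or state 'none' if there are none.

No pure NE.

(A,P,X): not NE [P2→Q gives 9>3]
(A,P,Y): not NE [P3→X gives 8>5]
(A,Q,X): not NE [P3→Y gives 6>3]
(A,Q,Y): not NE [P2→P gives 9>5]
(A,R,X): not NE [P1→B gives 9>4; P2→Q gives 9>7; P3→Y gives 4>2]
(A,R,Y): not NE [P2→P gives 9>1]
(B,P,X): not NE [P2→Q gives 6>0; P3→Y gives 8>2]
(B,P,Y): not NE [P1→A gives 8>5; P2→Q gives 7>4]
(B,Q,X): not NE [P1→A gives 6>0]
(B,Q,Y): not NE [P1→A gives 4>2; P3→X gives 8>2]
(B,R,X): not NE [P2→Q gives 6>3; P3→Y gives 8>7]
(B,R,Y): not NE [P1→A gives 9>7; P2→Q gives 7>0]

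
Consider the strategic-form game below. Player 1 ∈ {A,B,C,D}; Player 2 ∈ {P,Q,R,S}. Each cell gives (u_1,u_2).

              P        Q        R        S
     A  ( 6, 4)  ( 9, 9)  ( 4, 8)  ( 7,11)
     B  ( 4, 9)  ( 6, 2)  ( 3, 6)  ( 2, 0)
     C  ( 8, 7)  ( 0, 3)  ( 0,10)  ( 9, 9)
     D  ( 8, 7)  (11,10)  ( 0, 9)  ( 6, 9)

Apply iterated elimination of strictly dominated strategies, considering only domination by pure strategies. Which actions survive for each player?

IESDS → P1:{A,C,D} P2:{Q,R,S}

P1 drop B (A beats it: P:6>4 Q:9>6 R:4>3 S:7>2)
P2 drop P (R beats it: A:8>4 C:10>7 D:9>7)
P1→{A,C,D} P2→{Q,R,S}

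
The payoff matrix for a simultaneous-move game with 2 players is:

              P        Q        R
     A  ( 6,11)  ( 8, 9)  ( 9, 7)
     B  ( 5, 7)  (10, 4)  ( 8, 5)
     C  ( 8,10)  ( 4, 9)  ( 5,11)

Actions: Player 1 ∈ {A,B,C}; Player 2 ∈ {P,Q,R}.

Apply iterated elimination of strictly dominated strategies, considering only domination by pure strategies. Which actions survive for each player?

P2 drop Q (P beats it: A:11>9 B:7>4 C:10>9)
P1 drop B (A beats it: P:6>5 R:9>8)
P1→{A,C} P2→{P,R}

Survivors P1:{A,C} P2:{P,R}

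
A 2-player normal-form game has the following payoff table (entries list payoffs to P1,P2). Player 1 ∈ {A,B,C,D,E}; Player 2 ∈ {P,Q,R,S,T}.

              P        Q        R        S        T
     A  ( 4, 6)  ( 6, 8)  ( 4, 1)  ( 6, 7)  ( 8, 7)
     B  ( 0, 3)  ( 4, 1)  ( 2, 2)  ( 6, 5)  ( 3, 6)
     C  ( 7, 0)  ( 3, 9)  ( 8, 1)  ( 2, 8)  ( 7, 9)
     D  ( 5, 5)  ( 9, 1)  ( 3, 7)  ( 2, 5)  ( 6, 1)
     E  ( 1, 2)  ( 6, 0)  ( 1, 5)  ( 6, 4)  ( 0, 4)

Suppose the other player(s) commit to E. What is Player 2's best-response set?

argmax u_2 = {R}

u_2(P vs E) = 2
u_2(Q vs E) = 0
u_2(R vs E) = 5
u_2(S vs E) = 4
u_2(T vs E) = 4
max payoff 5 at {R}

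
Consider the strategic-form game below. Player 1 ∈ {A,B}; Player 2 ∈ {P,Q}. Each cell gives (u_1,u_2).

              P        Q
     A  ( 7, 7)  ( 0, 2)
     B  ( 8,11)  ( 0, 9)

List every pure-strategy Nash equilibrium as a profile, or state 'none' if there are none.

(A,P): not NE [P1→B gives 8>7]
(A,Q): not NE [P2→P gives 7>2]
(B,P): NE
(B,Q): not NE [P2→P gives 11>9]

Nash profiles: (B,P)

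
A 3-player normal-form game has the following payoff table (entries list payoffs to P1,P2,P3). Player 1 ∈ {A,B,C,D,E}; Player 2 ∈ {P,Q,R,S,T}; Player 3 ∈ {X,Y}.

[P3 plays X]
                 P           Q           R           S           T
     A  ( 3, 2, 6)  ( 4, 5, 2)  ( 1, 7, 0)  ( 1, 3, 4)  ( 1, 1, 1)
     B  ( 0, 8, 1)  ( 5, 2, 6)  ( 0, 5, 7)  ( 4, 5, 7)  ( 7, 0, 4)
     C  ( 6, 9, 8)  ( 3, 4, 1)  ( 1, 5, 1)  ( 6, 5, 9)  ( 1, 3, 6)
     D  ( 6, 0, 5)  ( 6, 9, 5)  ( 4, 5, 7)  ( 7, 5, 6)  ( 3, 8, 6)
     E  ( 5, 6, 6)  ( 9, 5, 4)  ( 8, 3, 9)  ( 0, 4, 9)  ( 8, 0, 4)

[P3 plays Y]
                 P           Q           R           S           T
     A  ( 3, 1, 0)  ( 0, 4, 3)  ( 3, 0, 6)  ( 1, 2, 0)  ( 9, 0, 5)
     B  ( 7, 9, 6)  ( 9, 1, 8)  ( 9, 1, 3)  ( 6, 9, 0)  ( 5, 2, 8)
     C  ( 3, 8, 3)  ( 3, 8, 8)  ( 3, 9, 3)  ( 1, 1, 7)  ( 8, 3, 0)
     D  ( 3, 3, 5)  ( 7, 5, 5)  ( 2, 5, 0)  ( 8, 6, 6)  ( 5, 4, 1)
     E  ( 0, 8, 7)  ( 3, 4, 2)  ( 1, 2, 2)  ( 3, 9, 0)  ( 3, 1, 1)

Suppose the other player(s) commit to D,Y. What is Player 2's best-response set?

BR_2 = {S}

u_2(P vs D,Y) = 3
u_2(Q vs D,Y) = 5
u_2(R vs D,Y) = 5
u_2(S vs D,Y) = 6
u_2(T vs D,Y) = 4
max payoff 6 at {S}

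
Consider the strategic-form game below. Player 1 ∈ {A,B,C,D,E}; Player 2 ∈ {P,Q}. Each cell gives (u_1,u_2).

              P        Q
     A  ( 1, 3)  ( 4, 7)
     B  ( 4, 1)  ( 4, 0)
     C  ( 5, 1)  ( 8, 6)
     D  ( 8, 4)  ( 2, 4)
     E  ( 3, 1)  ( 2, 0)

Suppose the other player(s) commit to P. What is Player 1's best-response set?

argmax u_1 = {D}

u_1(A vs P) = 1
u_1(B vs P) = 4
u_1(C vs P) = 5
u_1(D vs P) = 8
u_1(E vs P) = 3
max payoff 8 at {D}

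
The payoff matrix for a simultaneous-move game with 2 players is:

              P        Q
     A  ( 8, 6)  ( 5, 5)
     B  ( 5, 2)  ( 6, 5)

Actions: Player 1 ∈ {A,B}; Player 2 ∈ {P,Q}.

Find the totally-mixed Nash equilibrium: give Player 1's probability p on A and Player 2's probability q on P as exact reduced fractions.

P1 indiff ⇒ q·8+(1-q)·5 = q·5+(1-q)·6 ⇒ q(3) = (1-q)(1) ⇒ q = 1/4
P2 indiff ⇒ p·6+(1-p)·2 = p·5+(1-p)·5 ⇒ p(1) = (1-p)(3) ⇒ p = 3/4

(p,q) = (3/4, 1/4)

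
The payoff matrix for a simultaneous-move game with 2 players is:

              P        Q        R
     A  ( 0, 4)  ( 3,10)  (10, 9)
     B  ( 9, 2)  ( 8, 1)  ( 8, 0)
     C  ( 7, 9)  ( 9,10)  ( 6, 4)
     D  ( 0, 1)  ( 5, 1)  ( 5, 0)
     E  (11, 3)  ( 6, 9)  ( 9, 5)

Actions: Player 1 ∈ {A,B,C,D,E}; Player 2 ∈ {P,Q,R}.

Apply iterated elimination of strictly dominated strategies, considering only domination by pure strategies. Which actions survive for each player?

Survivors P1:{B,C,E} P2:{P,Q}

P1 drop D (B beats it: P:9>0 Q:8>5 R:8>5)
P2 drop R (Q beats it: A:10>9 B:1>0 C:10>4 E:9>5)
P1 drop A (B beats it: P:9>0 Q:8>3)
P1→{B,C,E} P2→{P,Q}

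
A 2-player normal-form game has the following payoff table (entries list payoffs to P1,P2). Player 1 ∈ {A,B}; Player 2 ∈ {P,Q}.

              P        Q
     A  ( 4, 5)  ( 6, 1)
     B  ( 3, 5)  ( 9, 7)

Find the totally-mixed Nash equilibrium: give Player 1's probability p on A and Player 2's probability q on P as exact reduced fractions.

P1 indiff ⇒ q·4+(1-q)·6 = q·3+(1-q)·9 ⇒ q(1) = (1-q)(3) ⇒ q = 3/4
P2 indiff ⇒ p·5+(1-p)·5 = p·1+(1-p)·7 ⇒ p(4) = (1-p)(2) ⇒ p = 1/3

P1 mixes 1/3 on A; P2 mixes 3/4 on P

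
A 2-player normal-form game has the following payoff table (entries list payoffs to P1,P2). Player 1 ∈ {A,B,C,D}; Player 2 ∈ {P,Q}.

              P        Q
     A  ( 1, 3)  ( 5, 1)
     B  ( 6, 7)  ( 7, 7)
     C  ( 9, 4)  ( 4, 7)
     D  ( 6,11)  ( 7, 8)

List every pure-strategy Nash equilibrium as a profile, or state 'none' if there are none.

PSNE = {(B,Q)}

(A,P): not NE [P1→C gives 9>1]
(A,Q): not NE [P1→D gives 7>5; P2→P gives 3>1]
(B,P): not NE [P1→C gives 9>6]
(B,Q): NE
(C,P): not NE [P2→Q gives 7>4]
(C,Q): not NE [P1→D gives 7>4]
(D,P): not NE [P1→C gives 9>6]
(D,Q): not NE [P2→P gives 11>8]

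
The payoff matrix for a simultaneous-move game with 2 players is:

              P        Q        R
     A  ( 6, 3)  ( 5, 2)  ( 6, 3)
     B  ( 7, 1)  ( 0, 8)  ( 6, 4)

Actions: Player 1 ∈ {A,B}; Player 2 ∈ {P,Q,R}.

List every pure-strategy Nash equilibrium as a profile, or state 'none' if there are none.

(A,P): not NE [P1→B gives 7>6]
(A,Q): not NE [P2→R gives 3>2]
(A,R): NE
(B,P): not NE [P2→Q gives 8>1]
(B,Q): not NE [P1→A gives 5>0]
(B,R): not NE [P2→Q gives 8>4]

Nash profiles: (A,R)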